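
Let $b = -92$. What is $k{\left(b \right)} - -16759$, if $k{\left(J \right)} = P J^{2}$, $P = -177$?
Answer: $-1481369$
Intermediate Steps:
$k{\left(J \right)} = - 177 J^{2}$
$k{\left(b \right)} - -16759 = - 177 \left(-92\right)^{2} - -16759 = \left(-177\right) 8464 + 16759 = -1498128 + 16759 = -1481369$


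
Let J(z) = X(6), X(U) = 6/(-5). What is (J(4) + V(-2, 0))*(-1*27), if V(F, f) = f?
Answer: 162/5 ≈ 32.400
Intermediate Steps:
X(U) = -6/5 (X(U) = 6*(-⅕) = -6/5)
J(z) = -6/5
(J(4) + V(-2, 0))*(-1*27) = (-6/5 + 0)*(-1*27) = -6/5*(-27) = 162/5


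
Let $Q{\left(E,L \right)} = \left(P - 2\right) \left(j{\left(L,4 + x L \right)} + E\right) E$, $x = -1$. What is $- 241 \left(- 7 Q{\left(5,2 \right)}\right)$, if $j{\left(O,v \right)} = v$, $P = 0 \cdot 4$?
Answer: $-118090$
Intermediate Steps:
$P = 0$
$Q{\left(E,L \right)} = E \left(-8 - 2 E + 2 L\right)$ ($Q{\left(E,L \right)} = \left(0 - 2\right) \left(\left(4 - L\right) + E\right) E = - 2 \left(4 + E - L\right) E = \left(-8 - 2 E + 2 L\right) E = E \left(-8 - 2 E + 2 L\right)$)
$- 241 \left(- 7 Q{\left(5,2 \right)}\right) = - 241 \left(- 7 \cdot 2 \cdot 5 \left(-4 + 2 - 5\right)\right) = - 241 \left(- 7 \cdot 2 \cdot 5 \left(-7\right)\right) = - 241 \left(\left(-7\right) \left(-70\right)\right) = \left(-241\right) 490 = -118090$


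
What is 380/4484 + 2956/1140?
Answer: 45026/16815 ≈ 2.6777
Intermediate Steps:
380/4484 + 2956/1140 = 380*(1/4484) + 2956*(1/1140) = 5/59 + 739/285 = 45026/16815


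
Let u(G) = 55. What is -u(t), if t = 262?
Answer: -55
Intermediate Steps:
-u(t) = -1*55 = -55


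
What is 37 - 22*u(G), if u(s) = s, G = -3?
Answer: 103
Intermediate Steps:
37 - 22*u(G) = 37 - 22*(-3) = 37 + 66 = 103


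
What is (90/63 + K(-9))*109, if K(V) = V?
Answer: -5777/7 ≈ -825.29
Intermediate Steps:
(90/63 + K(-9))*109 = (90/63 - 9)*109 = (90*(1/63) - 9)*109 = (10/7 - 9)*109 = -53/7*109 = -5777/7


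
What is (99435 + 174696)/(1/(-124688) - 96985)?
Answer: -876431952/310073479 ≈ -2.8265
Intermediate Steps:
(99435 + 174696)/(1/(-124688) - 96985) = 274131/(-1/124688 - 96985) = 274131/(-12092865681/124688) = 274131*(-124688/12092865681) = -876431952/310073479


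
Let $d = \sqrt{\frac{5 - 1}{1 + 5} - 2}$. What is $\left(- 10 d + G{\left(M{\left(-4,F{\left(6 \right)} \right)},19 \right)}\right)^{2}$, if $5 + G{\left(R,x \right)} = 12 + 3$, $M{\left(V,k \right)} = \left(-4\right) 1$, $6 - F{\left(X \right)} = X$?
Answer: $- \frac{100}{3} - \frac{400 i \sqrt{3}}{3} \approx -33.333 - 230.94 i$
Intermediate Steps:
$F{\left(X \right)} = 6 - X$
$M{\left(V,k \right)} = -4$
$G{\left(R,x \right)} = 10$ ($G{\left(R,x \right)} = -5 + \left(12 + 3\right) = -5 + 15 = 10$)
$d = \frac{2 i \sqrt{3}}{3}$ ($d = \sqrt{\frac{4}{6} - 2} = \sqrt{4 \cdot \frac{1}{6} - 2} = \sqrt{\frac{2}{3} - 2} = \sqrt{- \frac{4}{3}} = \frac{2 i \sqrt{3}}{3} \approx 1.1547 i$)
$\left(- 10 d + G{\left(M{\left(-4,F{\left(6 \right)} \right)},19 \right)}\right)^{2} = \left(- 10 \frac{2 i \sqrt{3}}{3} + 10\right)^{2} = \left(- \frac{20 i \sqrt{3}}{3} + 10\right)^{2} = \left(10 - \frac{20 i \sqrt{3}}{3}\right)^{2}$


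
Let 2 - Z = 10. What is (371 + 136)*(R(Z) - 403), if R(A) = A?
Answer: -208377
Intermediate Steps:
Z = -8 (Z = 2 - 1*10 = 2 - 10 = -8)
(371 + 136)*(R(Z) - 403) = (371 + 136)*(-8 - 403) = 507*(-411) = -208377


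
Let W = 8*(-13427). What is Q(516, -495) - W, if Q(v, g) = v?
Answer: 107932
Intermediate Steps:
W = -107416
Q(516, -495) - W = 516 - 1*(-107416) = 516 + 107416 = 107932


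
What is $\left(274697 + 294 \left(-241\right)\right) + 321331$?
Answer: $525174$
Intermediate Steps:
$\left(274697 + 294 \left(-241\right)\right) + 321331 = \left(274697 - 70854\right) + 321331 = 203843 + 321331 = 525174$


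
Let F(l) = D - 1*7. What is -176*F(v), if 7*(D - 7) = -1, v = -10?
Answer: 176/7 ≈ 25.143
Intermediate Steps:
D = 48/7 (D = 7 + (⅐)*(-1) = 7 - ⅐ = 48/7 ≈ 6.8571)
F(l) = -⅐ (F(l) = 48/7 - 1*7 = 48/7 - 7 = -⅐)
-176*F(v) = -176*(-⅐) = 176/7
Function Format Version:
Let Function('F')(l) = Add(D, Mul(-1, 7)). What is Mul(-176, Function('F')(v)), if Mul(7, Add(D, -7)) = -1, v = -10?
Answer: Rational(176, 7) ≈ 25.143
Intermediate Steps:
D = Rational(48, 7) (D = Add(7, Mul(Rational(1, 7), -1)) = Add(7, Rational(-1, 7)) = Rational(48, 7) ≈ 6.8571)
Function('F')(l) = Rational(-1, 7) (Function('F')(l) = Add(Rational(48, 7), Mul(-1, 7)) = Add(Rational(48, 7), -7) = Rational(-1, 7))
Mul(-176, Function('F')(v)) = Mul(-176, Rational(-1, 7)) = Rational(176, 7)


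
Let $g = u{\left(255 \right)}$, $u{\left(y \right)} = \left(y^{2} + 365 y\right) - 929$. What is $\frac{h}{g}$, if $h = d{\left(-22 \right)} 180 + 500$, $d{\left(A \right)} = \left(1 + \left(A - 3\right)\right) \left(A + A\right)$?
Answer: $\frac{190580}{157171} \approx 1.2126$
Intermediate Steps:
$d{\left(A \right)} = 2 A \left(-2 + A\right)$ ($d{\left(A \right)} = \left(1 + \left(A - 3\right)\right) 2 A = \left(1 + \left(-3 + A\right)\right) 2 A = \left(-2 + A\right) 2 A = 2 A \left(-2 + A\right)$)
$u{\left(y \right)} = -929 + y^{2} + 365 y$
$g = 157171$ ($g = -929 + 255^{2} + 365 \cdot 255 = -929 + 65025 + 93075 = 157171$)
$h = 190580$ ($h = 2 \left(-22\right) \left(-2 - 22\right) 180 + 500 = 2 \left(-22\right) \left(-24\right) 180 + 500 = 1056 \cdot 180 + 500 = 190080 + 500 = 190580$)
$\frac{h}{g} = \frac{190580}{157171}$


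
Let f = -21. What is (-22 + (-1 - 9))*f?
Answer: 672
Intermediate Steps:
(-22 + (-1 - 9))*f = (-22 + (-1 - 9))*(-21) = (-22 - 10)*(-21) = -32*(-21) = 672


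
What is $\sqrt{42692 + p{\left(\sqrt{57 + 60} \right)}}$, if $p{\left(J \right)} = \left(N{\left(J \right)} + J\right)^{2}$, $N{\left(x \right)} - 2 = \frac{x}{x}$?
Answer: $\sqrt{42818 + 18 \sqrt{13}} \approx 207.08$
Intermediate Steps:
$N{\left(x \right)} = 3$ ($N{\left(x \right)} = 2 + \frac{x}{x} = 2 + 1 = 3$)
$p{\left(J \right)} = \left(3 + J\right)^{2}$
$\sqrt{42692 + p{\left(\sqrt{57 + 60} \right)}} = \sqrt{42692 + \left(3 + \sqrt{57 + 60}\right)^{2}} = \sqrt{42692 + \left(3 + \sqrt{117}\right)^{2}} = \sqrt{42692 + \left(3 + 3 \sqrt{13}\right)^{2}}$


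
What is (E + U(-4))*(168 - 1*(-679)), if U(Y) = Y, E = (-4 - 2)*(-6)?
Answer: 27104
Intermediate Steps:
E = 36 (E = -6*(-6) = 36)
(E + U(-4))*(168 - 1*(-679)) = (36 - 4)*(168 - 1*(-679)) = 32*(168 + 679) = 32*847 = 27104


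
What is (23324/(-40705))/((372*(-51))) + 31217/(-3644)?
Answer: -50645813989/5911970940 ≈ -8.5667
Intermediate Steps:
(23324/(-40705))/((372*(-51))) + 31217/(-3644) = (23324*(-1/40705))/(-18972) + 31217*(-1/3644) = -3332/5815*(-1/18972) - 31217/3644 = 49/1622385 - 31217/3644 = -50645813989/5911970940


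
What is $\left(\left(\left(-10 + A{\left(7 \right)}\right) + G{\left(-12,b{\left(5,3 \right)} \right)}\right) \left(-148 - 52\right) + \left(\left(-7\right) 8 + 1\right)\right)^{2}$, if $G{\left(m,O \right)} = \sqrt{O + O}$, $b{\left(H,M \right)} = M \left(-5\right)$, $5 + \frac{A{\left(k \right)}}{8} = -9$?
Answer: $591479025 - 9738000 i \sqrt{30} \approx 5.9148 \cdot 10^{8} - 5.3337 \cdot 10^{7} i$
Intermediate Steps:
$A{\left(k \right)} = -112$ ($A{\left(k \right)} = -40 + 8 \left(-9\right) = -40 - 72 = -112$)
$b{\left(H,M \right)} = - 5 M$
$G{\left(m,O \right)} = \sqrt{2} \sqrt{O}$ ($G{\left(m,O \right)} = \sqrt{2 O} = \sqrt{2} \sqrt{O}$)
$\left(\left(\left(-10 + A{\left(7 \right)}\right) + G{\left(-12,b{\left(5,3 \right)} \right)}\right) \left(-148 - 52\right) + \left(\left(-7\right) 8 + 1\right)\right)^{2} = \left(\left(\left(-10 - 112\right) + \sqrt{2} \sqrt{\left(-5\right) 3}\right) \left(-148 - 52\right) + \left(\left(-7\right) 8 + 1\right)\right)^{2} = \left(\left(-122 + \sqrt{2} \sqrt{-15}\right) \left(-200\right) + \left(-56 + 1\right)\right)^{2} = \left(\left(-122 + \sqrt{2} i \sqrt{15}\right) \left(-200\right) - 55\right)^{2} = \left(\left(-122 + i \sqrt{30}\right) \left(-200\right) - 55\right)^{2} = \left(\left(24400 - 200 i \sqrt{30}\right) - 55\right)^{2} = \left(24345 - 200 i \sqrt{30}\right)^{2}$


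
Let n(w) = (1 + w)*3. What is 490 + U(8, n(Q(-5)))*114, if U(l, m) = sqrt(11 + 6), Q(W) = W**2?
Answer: 490 + 114*sqrt(17) ≈ 960.03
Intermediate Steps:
n(w) = 3 + 3*w
U(l, m) = sqrt(17)
490 + U(8, n(Q(-5)))*114 = 490 + sqrt(17)*114 = 490 + 114*sqrt(17)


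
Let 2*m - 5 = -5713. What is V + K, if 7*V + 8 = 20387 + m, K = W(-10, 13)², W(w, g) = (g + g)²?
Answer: 3216357/7 ≈ 4.5948e+5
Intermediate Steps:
m = -2854 (m = 5/2 + (½)*(-5713) = 5/2 - 5713/2 = -2854)
W(w, g) = 4*g² (W(w, g) = (2*g)² = 4*g²)
K = 456976 (K = (4*13²)² = (4*169)² = 676² = 456976)
V = 17525/7 (V = -8/7 + (20387 - 2854)/7 = -8/7 + (⅐)*17533 = -8/7 + 17533/7 = 17525/7 ≈ 2503.6)
V + K = 17525/7 + 456976 = 3216357/7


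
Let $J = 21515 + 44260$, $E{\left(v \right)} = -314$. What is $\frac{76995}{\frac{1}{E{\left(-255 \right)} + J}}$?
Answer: $5040169695$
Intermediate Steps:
$J = 65775$
$\frac{76995}{\frac{1}{E{\left(-255 \right)} + J}} = \frac{76995}{\frac{1}{-314 + 65775}} = \frac{76995}{\frac{1}{65461}} = 76995 \frac{1}{\frac{1}{65461}} = 76995 \cdot 65461 = 5040169695$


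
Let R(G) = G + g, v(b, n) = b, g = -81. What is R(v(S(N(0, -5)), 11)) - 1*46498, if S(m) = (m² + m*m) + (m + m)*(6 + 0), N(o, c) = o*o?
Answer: -46579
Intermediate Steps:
N(o, c) = o²
S(m) = 2*m² + 12*m (S(m) = (m² + m²) + (2*m)*6 = 2*m² + 12*m)
R(G) = -81 + G (R(G) = G - 81 = -81 + G)
R(v(S(N(0, -5)), 11)) - 1*46498 = (-81 + 2*0²*(6 + 0²)) - 1*46498 = (-81 + 2*0*(6 + 0)) - 46498 = (-81 + 2*0*6) - 46498 = (-81 + 0) - 46498 = -81 - 46498 = -46579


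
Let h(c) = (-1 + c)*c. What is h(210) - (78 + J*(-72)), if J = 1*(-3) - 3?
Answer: 43380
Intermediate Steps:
J = -6 (J = -3 - 3 = -6)
h(c) = c*(-1 + c)
h(210) - (78 + J*(-72)) = 210*(-1 + 210) - (78 - 6*(-72)) = 210*209 - (78 + 432) = 43890 - 1*510 = 43890 - 510 = 43380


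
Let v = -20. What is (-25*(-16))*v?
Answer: -8000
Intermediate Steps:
(-25*(-16))*v = -25*(-16)*(-20) = 400*(-20) = -8000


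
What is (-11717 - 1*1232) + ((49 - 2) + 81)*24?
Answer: -9877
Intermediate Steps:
(-11717 - 1*1232) + ((49 - 2) + 81)*24 = (-11717 - 1232) + (47 + 81)*24 = -12949 + 128*24 = -12949 + 3072 = -9877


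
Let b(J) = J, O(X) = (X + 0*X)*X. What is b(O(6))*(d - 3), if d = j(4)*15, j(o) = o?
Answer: 2052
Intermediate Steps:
O(X) = X**2 (O(X) = (X + 0)*X = X*X = X**2)
d = 60 (d = 4*15 = 60)
b(O(6))*(d - 3) = 6**2*(60 - 3) = 36*57 = 2052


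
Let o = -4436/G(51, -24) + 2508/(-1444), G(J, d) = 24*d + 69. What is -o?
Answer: -67553/9633 ≈ -7.0127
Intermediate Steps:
G(J, d) = 69 + 24*d
o = 67553/9633 (o = -4436/(69 + 24*(-24)) + 2508/(-1444) = -4436/(69 - 576) + 2508*(-1/1444) = -4436/(-507) - 33/19 = -4436*(-1/507) - 33/19 = 4436/507 - 33/19 = 67553/9633 ≈ 7.0127)
-o = -1*67553/9633 = -67553/9633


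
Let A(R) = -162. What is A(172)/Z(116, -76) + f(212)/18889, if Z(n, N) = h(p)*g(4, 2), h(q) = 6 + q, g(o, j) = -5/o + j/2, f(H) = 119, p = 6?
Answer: 1020125/18889 ≈ 54.006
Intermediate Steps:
g(o, j) = j/2 - 5/o (g(o, j) = -5/o + j*(½) = -5/o + j/2 = j/2 - 5/o)
Z(n, N) = -3 (Z(n, N) = (6 + 6)*((½)*2 - 5/4) = 12*(1 - 5*¼) = 12*(1 - 5/4) = 12*(-¼) = -3)
A(172)/Z(116, -76) + f(212)/18889 = -162/(-3) + 119/18889 = -162*(-⅓) + 119*(1/18889) = 54 + 119/18889 = 1020125/18889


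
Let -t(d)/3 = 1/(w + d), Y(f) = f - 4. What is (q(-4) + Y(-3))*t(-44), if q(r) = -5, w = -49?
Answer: -12/31 ≈ -0.38710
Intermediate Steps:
Y(f) = -4 + f
t(d) = -3/(-49 + d)
(q(-4) + Y(-3))*t(-44) = (-5 + (-4 - 3))*(-3/(-49 - 44)) = (-5 - 7)*(-3/(-93)) = -(-36)*(-1)/93 = -12*1/31 = -12/31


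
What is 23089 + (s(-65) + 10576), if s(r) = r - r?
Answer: 33665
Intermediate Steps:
s(r) = 0
23089 + (s(-65) + 10576) = 23089 + (0 + 10576) = 23089 + 10576 = 33665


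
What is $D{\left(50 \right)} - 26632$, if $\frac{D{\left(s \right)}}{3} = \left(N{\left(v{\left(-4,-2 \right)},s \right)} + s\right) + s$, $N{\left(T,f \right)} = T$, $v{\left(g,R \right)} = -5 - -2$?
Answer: $-26341$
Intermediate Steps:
$v{\left(g,R \right)} = -3$ ($v{\left(g,R \right)} = -5 + 2 = -3$)
$D{\left(s \right)} = -9 + 6 s$ ($D{\left(s \right)} = 3 \left(\left(-3 + s\right) + s\right) = 3 \left(-3 + 2 s\right) = -9 + 6 s$)
$D{\left(50 \right)} - 26632 = \left(-9 + 6 \cdot 50\right) - 26632 = \left(-9 + 300\right) - 26632 = 291 - 26632 = -26341$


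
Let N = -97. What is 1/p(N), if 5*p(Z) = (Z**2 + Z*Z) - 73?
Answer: 1/3749 ≈ 0.00026674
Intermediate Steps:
p(Z) = -73/5 + 2*Z**2/5 (p(Z) = ((Z**2 + Z*Z) - 73)/5 = ((Z**2 + Z**2) - 73)/5 = (2*Z**2 - 73)/5 = (-73 + 2*Z**2)/5 = -73/5 + 2*Z**2/5)
1/p(N) = 1/(-73/5 + (2/5)*(-97)**2) = 1/(-73/5 + (2/5)*9409) = 1/(-73/5 + 18818/5) = 1/3749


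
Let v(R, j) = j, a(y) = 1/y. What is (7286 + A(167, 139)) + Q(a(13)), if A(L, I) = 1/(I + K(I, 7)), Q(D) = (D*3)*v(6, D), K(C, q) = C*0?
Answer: 171156012/23491 ≈ 7286.0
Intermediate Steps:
K(C, q) = 0
Q(D) = 3*D² (Q(D) = (D*3)*D = (3*D)*D = 3*D²)
A(L, I) = 1/I (A(L, I) = 1/(I + 0) = 1/I)
(7286 + A(167, 139)) + Q(a(13)) = (7286 + 1/139) + 3*(1/13)² = 1012755/139 + 3*(1/169) = 1012755/139 + 3/169 = 171156012/23491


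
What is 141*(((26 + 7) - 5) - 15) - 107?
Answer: 1726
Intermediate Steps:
141*(((26 + 7) - 5) - 15) - 107 = 141*((33 - 5) - 15) - 107 = 141*(28 - 15) - 107 = 141*13 - 107 = 1833 - 107 = 1726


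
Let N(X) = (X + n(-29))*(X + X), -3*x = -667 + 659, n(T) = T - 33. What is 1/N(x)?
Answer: -9/2848 ≈ -0.0031601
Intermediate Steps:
n(T) = -33 + T
x = 8/3 (x = -(-667 + 659)/3 = -⅓*(-8) = 8/3 ≈ 2.6667)
N(X) = 2*X*(-62 + X) (N(X) = (X + (-33 - 29))*(X + X) = (X - 62)*(2*X) = (-62 + X)*(2*X) = 2*X*(-62 + X))
1/N(x) = 1/(2*(8/3)*(-62 + 8/3)) = 1/(2*(8/3)*(-178/3)) = 1/(-2848/9) = -9/2848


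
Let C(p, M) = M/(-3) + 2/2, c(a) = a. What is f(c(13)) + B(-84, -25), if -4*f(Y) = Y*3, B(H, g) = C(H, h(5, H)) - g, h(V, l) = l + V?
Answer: 511/12 ≈ 42.583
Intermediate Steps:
h(V, l) = V + l
C(p, M) = 1 - M/3 (C(p, M) = M*(-⅓) + 2*(½) = -M/3 + 1 = 1 - M/3)
B(H, g) = -⅔ - g - H/3 (B(H, g) = (1 - (5 + H)/3) - g = (1 + (-5/3 - H/3)) - g = (-⅔ - H/3) - g = -⅔ - g - H/3)
f(Y) = -3*Y/4 (f(Y) = -Y*3/4 = -3*Y/4)
f(c(13)) + B(-84, -25) = -¾*13 + (-⅔ - 1*(-25) - ⅓*(-84)) = -39/4 + (-⅔ + 25 + 28) = -39/4 + 157/3 = 511/12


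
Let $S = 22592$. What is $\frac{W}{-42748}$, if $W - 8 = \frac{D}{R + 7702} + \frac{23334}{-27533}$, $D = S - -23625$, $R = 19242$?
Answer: $- \frac{6578574581}{31712567549696} \approx -0.00020744$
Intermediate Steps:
$D = 46217$ ($D = 22592 - -23625 = 22592 + 23625 = 46217$)
$W = \frac{6578574581}{741849152}$ ($W = 8 + \left(\frac{46217}{19242 + 7702} + \frac{23334}{-27533}\right) = 8 + \left(\frac{46217}{26944} + 23334 \left(- \frac{1}{27533}\right)\right) = 8 + \left(46217 \cdot \frac{1}{26944} - \frac{23334}{27533}\right) = 8 + \left(\frac{46217}{26944} - \frac{23334}{27533}\right) = 8 + \frac{643781365}{741849152} = \frac{6578574581}{741849152} \approx 8.8678$)
$\frac{W}{-42748} = \frac{6578574581}{741849152 \left(-42748\right)} = \frac{6578574581}{741849152} \left(- \frac{1}{42748}\right) = - \frac{6578574581}{31712567549696}$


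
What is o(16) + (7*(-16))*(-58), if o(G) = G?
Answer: 6512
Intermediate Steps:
o(16) + (7*(-16))*(-58) = 16 + (7*(-16))*(-58) = 16 - 112*(-58) = 16 + 6496 = 6512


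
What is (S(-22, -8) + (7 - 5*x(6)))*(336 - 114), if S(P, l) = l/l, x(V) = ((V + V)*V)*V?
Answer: -477744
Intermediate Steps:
x(V) = 2*V³ (x(V) = ((2*V)*V)*V = (2*V²)*V = 2*V³)
S(P, l) = 1
(S(-22, -8) + (7 - 5*x(6)))*(336 - 114) = (1 + (7 - 10*6³))*(336 - 114) = (1 + (7 - 10*216))*222 = (1 + (7 - 5*432))*222 = (1 + (7 - 2160))*222 = (1 - 2153)*222 = -2152*222 = -477744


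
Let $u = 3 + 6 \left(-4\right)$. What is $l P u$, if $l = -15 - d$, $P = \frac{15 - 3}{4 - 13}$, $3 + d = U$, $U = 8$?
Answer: $-560$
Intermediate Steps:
$d = 5$ ($d = -3 + 8 = 5$)
$u = -21$ ($u = 3 - 24 = -21$)
$P = - \frac{4}{3}$ ($P = \frac{12}{-9} = 12 \left(- \frac{1}{9}\right) = - \frac{4}{3} \approx -1.3333$)
$l = -20$ ($l = -15 - 5 = -20$)
$l P u = \left(-20\right) \left(- \frac{4}{3}\right) \left(-21\right) = \frac{80}{3} \left(-21\right) = -560$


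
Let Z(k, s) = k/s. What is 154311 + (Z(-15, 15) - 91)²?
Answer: 162775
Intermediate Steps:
154311 + (Z(-15, 15) - 91)² = 154311 + (-15/15 - 91)² = 154311 + (-15*1/15 - 91)² = 154311 + (-1 - 91)² = 154311 + (-92)² = 154311 + 8464 = 162775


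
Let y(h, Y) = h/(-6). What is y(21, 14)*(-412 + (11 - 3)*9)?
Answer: 1190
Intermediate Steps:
y(h, Y) = -h/6 (y(h, Y) = h*(-⅙) = -h/6)
y(21, 14)*(-412 + (11 - 3)*9) = (-⅙*21)*(-412 + (11 - 3)*9) = -7*(-412 + 8*9)/2 = -7*(-412 + 72)/2 = -7/2*(-340) = 1190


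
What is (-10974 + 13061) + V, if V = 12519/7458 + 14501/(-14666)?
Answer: 19029123886/9114919 ≈ 2087.7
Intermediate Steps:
V = 6287933/9114919 (V = 12519*(1/7458) + 14501*(-1/14666) = 4173/2486 - 14501/14666 = 6287933/9114919 ≈ 0.68985)
(-10974 + 13061) + V = (-10974 + 13061) + 6287933/9114919 = 2087 + 6287933/9114919 = 19029123886/9114919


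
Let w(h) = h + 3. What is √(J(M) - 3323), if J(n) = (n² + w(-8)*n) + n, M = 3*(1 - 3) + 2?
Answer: I*√3291 ≈ 57.367*I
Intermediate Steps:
M = -4 (M = 3*(-2) + 2 = -6 + 2 = -4)
w(h) = 3 + h
J(n) = n² - 4*n (J(n) = (n² + (3 - 8)*n) + n = (n² - 5*n) + n = n² - 4*n)
√(J(M) - 3323) = √(-4*(-4 - 4) - 3323) = √(-4*(-8) - 3323) = √(32 - 3323) = √(-3291) = I*√3291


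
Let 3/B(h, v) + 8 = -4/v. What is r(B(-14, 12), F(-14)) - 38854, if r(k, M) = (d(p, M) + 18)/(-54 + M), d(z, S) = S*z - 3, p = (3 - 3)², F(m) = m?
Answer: -2642087/68 ≈ -38854.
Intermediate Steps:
p = 0 (p = 0² = 0)
d(z, S) = -3 + S*z
B(h, v) = 3/(-8 - 4/v)
r(k, M) = 15/(-54 + M) (r(k, M) = ((-3 + M*0) + 18)/(-54 + M) = ((-3 + 0) + 18)/(-54 + M) = (-3 + 18)/(-54 + M) = 15/(-54 + M))
r(B(-14, 12), F(-14)) - 38854 = 15/(-54 - 14) - 38854 = 15/(-68) - 38854 = 15*(-1/68) - 38854 = -15/68 - 38854 = -2642087/68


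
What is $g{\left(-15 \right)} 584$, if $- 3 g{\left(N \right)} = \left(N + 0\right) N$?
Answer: $-43800$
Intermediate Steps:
$g{\left(N \right)} = - \frac{N^{2}}{3}$ ($g{\left(N \right)} = - \frac{\left(N + 0\right) N}{3} = - \frac{N N}{3} = - \frac{N^{2}}{3}$)
$g{\left(-15 \right)} 584 = - \frac{\left(-15\right)^{2}}{3} \cdot 584 = \left(- \frac{1}{3}\right) 225 \cdot 584 = \left(-75\right) 584 = -43800$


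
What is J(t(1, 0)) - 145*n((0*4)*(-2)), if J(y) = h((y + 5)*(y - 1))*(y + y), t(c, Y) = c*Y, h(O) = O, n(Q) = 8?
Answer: -1160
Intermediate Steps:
t(c, Y) = Y*c
J(y) = 2*y*(-1 + y)*(5 + y) (J(y) = ((y + 5)*(y - 1))*(y + y) = ((5 + y)*(-1 + y))*(2*y) = ((-1 + y)*(5 + y))*(2*y) = 2*y*(-1 + y)*(5 + y))
J(t(1, 0)) - 145*n((0*4)*(-2)) = 2*(0*1)*(-5 + (0*1)² + 4*(0*1)) - 145*8 = 2*0*(-5 + 0² + 4*0) - 1160 = 2*0*(-5 + 0 + 0) - 1160 = 2*0*(-5) - 1160 = 0 - 1160 = -1160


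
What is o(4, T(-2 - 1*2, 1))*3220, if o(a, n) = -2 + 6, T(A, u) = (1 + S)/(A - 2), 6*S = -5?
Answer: 12880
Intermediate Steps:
S = -5/6 (S = (1/6)*(-5) = -5/6 ≈ -0.83333)
T(A, u) = 1/(6*(-2 + A)) (T(A, u) = (1 - 5/6)/(A - 2) = 1/(6*(-2 + A)))
o(a, n) = 4
o(4, T(-2 - 1*2, 1))*3220 = 4*3220 = 12880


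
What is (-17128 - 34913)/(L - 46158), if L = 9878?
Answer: 52041/36280 ≈ 1.4344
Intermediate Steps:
(-17128 - 34913)/(L - 46158) = (-17128 - 34913)/(9878 - 46158) = -52041/(-36280) = -52041*(-1/36280) = 52041/36280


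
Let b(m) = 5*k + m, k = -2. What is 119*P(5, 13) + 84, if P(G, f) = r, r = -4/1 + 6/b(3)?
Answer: -494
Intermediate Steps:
b(m) = -10 + m (b(m) = 5*(-2) + m = -10 + m)
r = -34/7 (r = -4/1 + 6/(-10 + 3) = -4*1 + 6/(-7) = -4 + 6*(-⅐) = -4 - 6/7 = -34/7 ≈ -4.8571)
P(G, f) = -34/7
119*P(5, 13) + 84 = 119*(-34/7) + 84 = -578 + 84 = -494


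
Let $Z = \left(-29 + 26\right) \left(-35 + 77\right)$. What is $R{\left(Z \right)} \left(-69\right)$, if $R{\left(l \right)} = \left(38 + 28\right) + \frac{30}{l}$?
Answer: $- \frac{31763}{7} \approx -4537.6$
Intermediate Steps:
$Z = -126$ ($Z = \left(-3\right) 42 = -126$)
$R{\left(l \right)} = 66 + \frac{30}{l}$
$R{\left(Z \right)} \left(-69\right) = \left(66 + \frac{30}{-126}\right) \left(-69\right) = \left(66 + 30 \left(- \frac{1}{126}\right)\right) \left(-69\right) = \left(66 - \frac{5}{21}\right) \left(-69\right) = \frac{1381}{21} \left(-69\right) = - \frac{31763}{7}$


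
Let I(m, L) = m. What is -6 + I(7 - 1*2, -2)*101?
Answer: 499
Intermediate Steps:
-6 + I(7 - 1*2, -2)*101 = -6 + (7 - 1*2)*101 = -6 + (7 - 2)*101 = -6 + 5*101 = -6 + 505 = 499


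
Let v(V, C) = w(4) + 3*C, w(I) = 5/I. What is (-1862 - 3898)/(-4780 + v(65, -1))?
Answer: 23040/19127 ≈ 1.2046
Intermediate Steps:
v(V, C) = 5/4 + 3*C
(-1862 - 3898)/(-4780 + v(65, -1)) = (-1862 - 3898)/(-4780 + (5/4 + 3*(-1))) = -5760/(-4780 + (5/4 - 3)) = -5760/(-4780 - 7/4) = -5760/(-19127/4) = -5760*(-4/19127) = 23040/19127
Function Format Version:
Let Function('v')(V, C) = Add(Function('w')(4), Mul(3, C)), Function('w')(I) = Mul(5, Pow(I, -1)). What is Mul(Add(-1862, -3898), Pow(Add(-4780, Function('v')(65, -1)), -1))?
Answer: Rational(23040, 19127) ≈ 1.2046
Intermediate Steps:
Function('v')(V, C) = Add(Rational(5, 4), Mul(3, C)) (Function('v')(V, C) = Add(Mul(5, Pow(4, -1)), Mul(3, C)) = Add(Mul(5, Rational(1, 4)), Mul(3, C)) = Add(Rational(5, 4), Mul(3, C)))
Mul(Add(-1862, -3898), Pow(Add(-4780, Function('v')(65, -1)), -1)) = Mul(Add(-1862, -3898), Pow(Add(-4780, Add(Rational(5, 4), Mul(3, -1))), -1)) = Mul(-5760, Pow(Add(-4780, Add(Rational(5, 4), -3)), -1)) = Mul(-5760, Pow(Add(-4780, Rational(-7, 4)), -1)) = Mul(-5760, Pow(Rational(-19127, 4), -1)) = Mul(-5760, Rational(-4, 19127)) = Rational(23040, 19127)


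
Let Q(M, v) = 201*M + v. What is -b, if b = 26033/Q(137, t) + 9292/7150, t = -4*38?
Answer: -44059737/19580275 ≈ -2.2502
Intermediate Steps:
t = -152
Q(M, v) = v + 201*M
b = 44059737/19580275 (b = 26033/(-152 + 201*137) + 9292/7150 = 26033/(-152 + 27537) + 9292*(1/7150) = 26033/27385 + 4646/3575 = 44059737/19580275 ≈ 2.2502)
-b = -1*44059737/19580275 = -44059737/19580275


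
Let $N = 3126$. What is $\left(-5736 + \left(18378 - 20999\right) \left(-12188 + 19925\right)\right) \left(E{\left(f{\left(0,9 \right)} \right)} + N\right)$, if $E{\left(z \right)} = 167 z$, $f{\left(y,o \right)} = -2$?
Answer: $-56634081096$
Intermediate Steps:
$\left(-5736 + \left(18378 - 20999\right) \left(-12188 + 19925\right)\right) \left(E{\left(f{\left(0,9 \right)} \right)} + N\right) = \left(-5736 + \left(18378 - 20999\right) \left(-12188 + 19925\right)\right) \left(167 \left(-2\right) + 3126\right) = \left(-5736 - 20278677\right) \left(-334 + 3126\right) = \left(-5736 - 20278677\right) 2792 = \left(-20284413\right) 2792 = -56634081096$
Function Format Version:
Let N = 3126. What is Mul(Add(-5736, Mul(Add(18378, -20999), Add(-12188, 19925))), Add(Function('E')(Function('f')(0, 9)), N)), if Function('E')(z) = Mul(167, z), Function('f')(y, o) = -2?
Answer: -56634081096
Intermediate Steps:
Mul(Add(-5736, Mul(Add(18378, -20999), Add(-12188, 19925))), Add(Function('E')(Function('f')(0, 9)), N)) = Mul(Add(-5736, Mul(Add(18378, -20999), Add(-12188, 19925))), Add(Mul(167, -2), 3126)) = Mul(Add(-5736, Mul(-2621, 7737)), Add(-334, 3126)) = Mul(Add(-5736, -20278677), 2792) = Mul(-20284413, 2792) = -56634081096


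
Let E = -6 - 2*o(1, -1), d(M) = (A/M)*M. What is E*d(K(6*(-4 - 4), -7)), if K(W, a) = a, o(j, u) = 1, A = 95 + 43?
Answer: -1104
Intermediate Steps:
A = 138
d(M) = 138 (d(M) = (138/M)*M = 138)
E = -8 (E = -6 - 2*1 = -6 - 2 = -8)
E*d(K(6*(-4 - 4), -7)) = -8*138 = -1104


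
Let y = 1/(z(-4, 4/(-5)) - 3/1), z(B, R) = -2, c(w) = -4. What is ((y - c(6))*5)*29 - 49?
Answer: 502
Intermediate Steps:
y = -⅕ (y = 1/(-2 - 3/1) = 1/(-2 - 3*1) = 1/(-2 - 3) = 1/(-5) = -⅕ ≈ -0.20000)
((y - c(6))*5)*29 - 49 = ((-⅕ - 1*(-4))*5)*29 - 49 = ((-⅕ + 4)*5)*29 - 49 = ((19/5)*5)*29 - 49 = 19*29 - 49 = 551 - 49 = 502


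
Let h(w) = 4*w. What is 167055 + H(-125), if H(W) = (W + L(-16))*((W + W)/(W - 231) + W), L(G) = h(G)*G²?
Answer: 394997415/178 ≈ 2.2191e+6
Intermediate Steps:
L(G) = 4*G³ (L(G) = (4*G)*G² = 4*G³)
H(W) = (-16384 + W)*(W + 2*W/(-231 + W)) (H(W) = (W + 4*(-16)³)*((W + W)/(W - 231) + W) = (W + 4*(-4096))*((2*W)/(-231 + W) + W) = (W - 16384)*(2*W/(-231 + W) + W) = (-16384 + W)*(W + 2*W/(-231 + W)))
167055 + H(-125) = 167055 - 125*(3751936 + (-125)² - 16613*(-125))/(-231 - 125) = 167055 - 125*(3751936 + 15625 + 2076625)/(-356) = 167055 - 125*(-1/356)*5844186 = 167055 + 365261625/178 = 394997415/178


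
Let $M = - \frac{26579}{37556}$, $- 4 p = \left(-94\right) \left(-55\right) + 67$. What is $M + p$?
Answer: $- \frac{12299193}{9389} \approx -1310.0$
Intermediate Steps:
$p = - \frac{5237}{4}$ ($p = - \frac{\left(-94\right) \left(-55\right) + 67}{4} = - \frac{5170 + 67}{4} = \left(- \frac{1}{4}\right) 5237 = - \frac{5237}{4} \approx -1309.3$)
$M = - \frac{26579}{37556}$ ($M = \left(-26579\right) \frac{1}{37556} = - \frac{26579}{37556} \approx -0.70772$)
$M + p = - \frac{26579}{37556} - \frac{5237}{4} = - \frac{12299193}{9389}$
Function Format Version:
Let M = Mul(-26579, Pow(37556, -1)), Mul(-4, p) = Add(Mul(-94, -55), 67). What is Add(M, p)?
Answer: Rational(-12299193, 9389) ≈ -1310.0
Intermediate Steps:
p = Rational(-5237, 4) (p = Mul(Rational(-1, 4), Add(Mul(-94, -55), 67)) = Mul(Rational(-1, 4), Add(5170, 67)) = Mul(Rational(-1, 4), 5237) = Rational(-5237, 4) ≈ -1309.3)
M = Rational(-26579, 37556) (M = Mul(-26579, Rational(1, 37556)) = Rational(-26579, 37556) ≈ -0.70772)
Add(M, p) = Add(Rational(-26579, 37556), Rational(-5237, 4)) = Rational(-12299193, 9389)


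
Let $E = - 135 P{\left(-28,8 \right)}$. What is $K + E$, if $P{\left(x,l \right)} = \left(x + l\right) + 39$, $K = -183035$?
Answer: $-185600$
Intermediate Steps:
$P{\left(x,l \right)} = 39 + l + x$ ($P{\left(x,l \right)} = \left(l + x\right) + 39 = 39 + l + x$)
$E = -2565$ ($E = - 135 \left(39 + 8 - 28\right) = \left(-135\right) 19 = -2565$)
$K + E = -183035 - 2565 = -185600$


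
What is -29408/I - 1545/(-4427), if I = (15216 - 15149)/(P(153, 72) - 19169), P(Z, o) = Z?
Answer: 2475678234971/296609 ≈ 8.3466e+6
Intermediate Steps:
I = -67/19016 (I = (15216 - 15149)/(153 - 19169) = 67/(-19016) = 67*(-1/19016) = -67/19016 ≈ -0.0035233)
-29408/I - 1545/(-4427) = -29408/(-67/19016) - 1545/(-4427) = -29408*(-19016/67) - 1545*(-1/4427) = 559222528/67 + 1545/4427 = 2475678234971/296609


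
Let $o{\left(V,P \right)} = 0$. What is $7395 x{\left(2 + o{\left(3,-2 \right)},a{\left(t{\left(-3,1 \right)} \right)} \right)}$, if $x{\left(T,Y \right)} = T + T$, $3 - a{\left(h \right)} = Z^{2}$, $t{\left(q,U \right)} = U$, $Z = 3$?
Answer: $29580$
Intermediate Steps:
$a{\left(h \right)} = -6$ ($a{\left(h \right)} = 3 - 3^{2} = 3 - 9 = -6$)
$x{\left(T,Y \right)} = 2 T$
$7395 x{\left(2 + o{\left(3,-2 \right)},a{\left(t{\left(-3,1 \right)} \right)} \right)} = 7395 \cdot 2 \left(2 + 0\right) = 7395 \cdot 2 \cdot 2 = 7395 \cdot 4 = 29580$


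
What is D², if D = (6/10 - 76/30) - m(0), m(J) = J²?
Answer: 841/225 ≈ 3.7378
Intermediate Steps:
D = -29/15 (D = (6/10 - 76/30) - 1*0² = (6*(⅒) - 76*1/30) - 1*0 = (⅗ - 38/15) + 0 = -29/15 + 0 = -29/15 ≈ -1.9333)
D² = (-29/15)² = 841/225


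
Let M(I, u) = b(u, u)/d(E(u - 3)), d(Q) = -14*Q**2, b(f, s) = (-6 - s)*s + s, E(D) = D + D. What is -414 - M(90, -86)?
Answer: -91823715/221788 ≈ -414.02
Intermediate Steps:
E(D) = 2*D
b(f, s) = s + s*(-6 - s) (b(f, s) = s*(-6 - s) + s = s + s*(-6 - s))
M(I, u) = u*(5 + u)/(14*(-6 + 2*u)**2) (M(I, u) = (-u*(5 + u))/((-14*4*(u - 3)**2)) = (-u*(5 + u))/((-14*4*(-3 + u)**2)) = (-u*(5 + u))/((-14*(-6 + 2*u)**2)) = (-u*(5 + u))*(-1/(14*(-6 + 2*u)**2)) = u*(5 + u)/(14*(-6 + 2*u)**2))
-414 - M(90, -86) = -414 - (-86)*(5 - 86)/(56*(-3 - 86)**2) = -414 - (-86)*(-81)/(56*(-89)**2) = -414 - (-86)*(-81)/(56*7921) = -414 - 1*3483/221788 = -414 - 3483/221788 = -91823715/221788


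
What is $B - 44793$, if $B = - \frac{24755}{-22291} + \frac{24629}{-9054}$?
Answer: $- \frac{9040569701471}{201822714} \approx -44795.0$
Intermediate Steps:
$B = - \frac{324873269}{201822714}$ ($B = \left(-24755\right) \left(- \frac{1}{22291}\right) + 24629 \left(- \frac{1}{9054}\right) = \frac{24755}{22291} - \frac{24629}{9054} = - \frac{324873269}{201822714} \approx -1.6097$)
$B - 44793 = - \frac{324873269}{201822714} - 44793 = - \frac{9040569701471}{201822714}$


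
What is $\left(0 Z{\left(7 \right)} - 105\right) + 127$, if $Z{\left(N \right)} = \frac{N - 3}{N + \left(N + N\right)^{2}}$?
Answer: $22$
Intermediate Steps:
$Z{\left(N \right)} = \frac{-3 + N}{N + 4 N^{2}}$ ($Z{\left(N \right)} = \frac{-3 + N}{N + \left(2 N\right)^{2}} = \frac{-3 + N}{N + 4 N^{2}}$)
$\left(0 Z{\left(7 \right)} - 105\right) + 127 = \left(0 \frac{-3 + 7}{7 \left(1 + 4 \cdot 7\right)} - 105\right) + 127 = \left(0 \cdot \frac{1}{7} \frac{1}{1 + 28} \cdot 4 - 105\right) + 127 = \left(0 \cdot \frac{1}{7} \cdot \frac{1}{29} \cdot 4 - 105\right) + 127 = \left(0 \cdot \frac{4}{203} - 105\right) + 127 = \left(0 - 105\right) + 127 = -105 + 127 = 22$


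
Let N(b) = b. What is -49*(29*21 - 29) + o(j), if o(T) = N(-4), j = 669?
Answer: -28424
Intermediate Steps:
o(T) = -4
-49*(29*21 - 29) + o(j) = -49*(29*21 - 29) - 4 = -49*(609 - 29) - 4 = -49*580 - 4 = -28420 - 4 = -28424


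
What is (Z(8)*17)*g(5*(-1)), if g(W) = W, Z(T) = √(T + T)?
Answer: -340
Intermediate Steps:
Z(T) = √2*√T (Z(T) = √(2*T) = √2*√T)
(Z(8)*17)*g(5*(-1)) = ((√2*√8)*17)*(5*(-1)) = ((√2*(2*√2))*17)*(-5) = (4*17)*(-5) = 68*(-5) = -340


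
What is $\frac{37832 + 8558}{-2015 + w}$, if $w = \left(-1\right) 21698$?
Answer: $- \frac{46390}{23713} \approx -1.9563$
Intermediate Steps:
$w = -21698$
$\frac{37832 + 8558}{-2015 + w} = \frac{37832 + 8558}{-2015 - 21698} = \frac{46390}{-23713} = 46390 \left(- \frac{1}{23713}\right) = - \frac{46390}{23713}$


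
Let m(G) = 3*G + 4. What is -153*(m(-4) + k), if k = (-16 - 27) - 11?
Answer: 9486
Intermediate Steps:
m(G) = 4 + 3*G
k = -54 (k = -43 - 11 = -54)
-153*(m(-4) + k) = -153*((4 + 3*(-4)) - 54) = -153*((4 - 12) - 54) = -153*(-8 - 54) = -153*(-62) = 9486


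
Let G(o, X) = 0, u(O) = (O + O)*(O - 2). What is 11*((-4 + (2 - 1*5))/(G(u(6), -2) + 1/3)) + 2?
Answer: -229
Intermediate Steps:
u(O) = 2*O*(-2 + O) (u(O) = (2*O)*(-2 + O) = 2*O*(-2 + O))
11*((-4 + (2 - 1*5))/(G(u(6), -2) + 1/3)) + 2 = 11*((-4 + (2 - 1*5))/(0 + 1/3)) + 2 = 11*((-4 + (2 - 5))/(0 + ⅓)) + 2 = 11*((-4 - 3)/(⅓)) + 2 = 11*(-7*3) + 2 = 11*(-21) + 2 = -231 + 2 = -229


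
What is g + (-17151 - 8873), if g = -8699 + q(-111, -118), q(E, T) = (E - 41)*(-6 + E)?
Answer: -16939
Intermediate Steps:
q(E, T) = (-41 + E)*(-6 + E)
g = 9085 (g = -8699 + (246 + (-111)² - 47*(-111)) = -8699 + (246 + 12321 + 5217) = -8699 + 17784 = 9085)
g + (-17151 - 8873) = 9085 + (-17151 - 8873) = 9085 - 26024 = -16939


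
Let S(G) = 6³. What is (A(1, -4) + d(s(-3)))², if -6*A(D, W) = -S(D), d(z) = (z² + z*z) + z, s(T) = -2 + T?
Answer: 6561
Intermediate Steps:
S(G) = 216
d(z) = z + 2*z² (d(z) = (z² + z²) + z = 2*z² + z = z + 2*z²)
A(D, W) = 36 (A(D, W) = -(-1)*216/6 = -⅙*(-216) = 36)
(A(1, -4) + d(s(-3)))² = (36 + (-2 - 3)*(1 + 2*(-2 - 3)))² = (36 - 5*(1 + 2*(-5)))² = (36 - 5*(1 - 10))² = (36 - 5*(-9))² = (36 + 45)² = 81² = 6561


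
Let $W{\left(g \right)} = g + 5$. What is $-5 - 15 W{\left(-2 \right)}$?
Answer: $-50$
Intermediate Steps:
$W{\left(g \right)} = 5 + g$
$-5 - 15 W{\left(-2 \right)} = -5 - 15 \left(5 - 2\right) = -5 - 45 = -50$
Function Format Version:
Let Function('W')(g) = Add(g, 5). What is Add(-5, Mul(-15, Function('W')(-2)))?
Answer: -50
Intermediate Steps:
Function('W')(g) = Add(5, g)
Add(-5, Mul(-15, Function('W')(-2))) = Add(-5, Mul(-15, Add(5, -2))) = Add(-5, Mul(-15, 3)) = Add(-5, -45) = -50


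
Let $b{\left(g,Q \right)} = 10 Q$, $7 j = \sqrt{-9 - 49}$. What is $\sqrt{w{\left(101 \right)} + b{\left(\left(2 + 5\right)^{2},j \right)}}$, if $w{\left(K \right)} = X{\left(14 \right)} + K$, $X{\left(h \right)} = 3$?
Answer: $\frac{\sqrt{5096 + 70 i \sqrt{58}}}{7} \approx 10.212 + 0.53269 i$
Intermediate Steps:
$j = \frac{i \sqrt{58}}{7}$ ($j = \frac{\sqrt{-9 - 49}}{7} = \frac{\sqrt{-58}}{7} = \frac{i \sqrt{58}}{7} \approx 1.088 i$)
$w{\left(K \right)} = 3 + K$
$\sqrt{w{\left(101 \right)} + b{\left(\left(2 + 5\right)^{2},j \right)}} = \sqrt{\left(3 + 101\right) + 10 \frac{i \sqrt{58}}{7}} = \sqrt{104 + \frac{10 i \sqrt{58}}{7}}$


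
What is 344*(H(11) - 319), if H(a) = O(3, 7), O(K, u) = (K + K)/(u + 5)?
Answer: -109564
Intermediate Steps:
O(K, u) = 2*K/(5 + u) (O(K, u) = (2*K)/(5 + u) = 2*K/(5 + u))
H(a) = 1/2 (H(a) = 2*3/(5 + 7) = 2*3/12 = 2*3*(1/12) = 1/2)
344*(H(11) - 319) = 344*(1/2 - 319) = 344*(-637/2) = -109564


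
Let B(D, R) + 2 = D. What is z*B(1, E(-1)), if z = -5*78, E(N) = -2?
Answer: 390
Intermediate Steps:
B(D, R) = -2 + D
z = -390
z*B(1, E(-1)) = -390*(-2 + 1) = -390*(-1) = 390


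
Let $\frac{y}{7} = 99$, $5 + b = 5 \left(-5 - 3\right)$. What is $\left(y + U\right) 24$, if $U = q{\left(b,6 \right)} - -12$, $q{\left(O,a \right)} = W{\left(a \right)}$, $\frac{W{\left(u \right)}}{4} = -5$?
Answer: $16440$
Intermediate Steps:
$b = -45$ ($b = -5 + 5 \left(-5 - 3\right) = -5 + 5 \left(-8\right) = -5 - 40 = -45$)
$W{\left(u \right)} = -20$ ($W{\left(u \right)} = 4 \left(-5\right) = -20$)
$q{\left(O,a \right)} = -20$
$y = 693$ ($y = 7 \cdot 99 = 693$)
$U = -8$ ($U = -20 - -12 = -20 + 12 = -8$)
$\left(y + U\right) 24 = \left(693 - 8\right) 24 = 685 \cdot 24 = 16440$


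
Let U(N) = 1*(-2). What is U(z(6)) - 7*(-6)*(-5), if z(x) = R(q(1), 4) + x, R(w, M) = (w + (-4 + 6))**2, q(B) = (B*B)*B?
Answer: -212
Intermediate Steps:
q(B) = B**3 (q(B) = B**2*B = B**3)
R(w, M) = (2 + w)**2 (R(w, M) = (w + 2)**2 = (2 + w)**2)
z(x) = 9 + x (z(x) = (2 + 1**3)**2 + x = (2 + 1)**2 + x = 3**2 + x = 9 + x)
U(N) = -2
U(z(6)) - 7*(-6)*(-5) = -2 - 7*(-6)*(-5) = -2 + 42*(-5) = -2 - 210 = -212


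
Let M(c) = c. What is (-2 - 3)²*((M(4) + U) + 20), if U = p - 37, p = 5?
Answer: -200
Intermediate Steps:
U = -32 (U = 5 - 37 = -32)
(-2 - 3)²*((M(4) + U) + 20) = (-2 - 3)²*((4 - 32) + 20) = (-5)²*(-28 + 20) = 25*(-8) = -200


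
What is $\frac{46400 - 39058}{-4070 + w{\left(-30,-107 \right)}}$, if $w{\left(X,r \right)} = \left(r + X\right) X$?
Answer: $\frac{3671}{20} \approx 183.55$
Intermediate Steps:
$w{\left(X,r \right)} = X \left(X + r\right)$ ($w{\left(X,r \right)} = \left(X + r\right) X = X \left(X + r\right)$)
$\frac{46400 - 39058}{-4070 + w{\left(-30,-107 \right)}} = \frac{46400 - 39058}{-4070 - 30 \left(-30 - 107\right)} = \frac{7342}{-4070 - -4110} = \frac{7342}{-4070 + 4110} = \frac{7342}{40} = 7342 \cdot \frac{1}{40} = \frac{3671}{20}$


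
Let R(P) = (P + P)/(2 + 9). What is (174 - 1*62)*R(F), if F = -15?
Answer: -3360/11 ≈ -305.45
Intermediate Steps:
R(P) = 2*P/11 (R(P) = (2*P)/11 = (2*P)*(1/11) = 2*P/11)
(174 - 1*62)*R(F) = (174 - 1*62)*((2/11)*(-15)) = (174 - 62)*(-30/11) = 112*(-30/11) = -3360/11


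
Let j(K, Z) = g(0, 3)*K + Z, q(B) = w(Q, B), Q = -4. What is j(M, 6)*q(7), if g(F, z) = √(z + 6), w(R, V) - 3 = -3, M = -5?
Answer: 0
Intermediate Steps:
w(R, V) = 0 (w(R, V) = 3 - 3 = 0)
q(B) = 0
g(F, z) = √(6 + z)
j(K, Z) = Z + 3*K (j(K, Z) = √(6 + 3)*K + Z = √9*K + Z = 3*K + Z = Z + 3*K)
j(M, 6)*q(7) = (6 + 3*(-5))*0 = (6 - 15)*0 = -9*0 = 0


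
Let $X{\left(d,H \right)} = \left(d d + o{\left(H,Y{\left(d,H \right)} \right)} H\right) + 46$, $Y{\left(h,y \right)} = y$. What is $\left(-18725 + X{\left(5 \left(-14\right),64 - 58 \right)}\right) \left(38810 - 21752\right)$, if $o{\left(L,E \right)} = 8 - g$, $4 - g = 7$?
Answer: $-233916354$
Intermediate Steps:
$g = -3$ ($g = 4 - 7 = -3$)
$o{\left(L,E \right)} = 11$ ($o{\left(L,E \right)} = 8 - -3 = 8 + 3 = 11$)
$X{\left(d,H \right)} = 46 + d^{2} + 11 H$ ($X{\left(d,H \right)} = \left(d d + 11 H\right) + 46 = \left(d^{2} + 11 H\right) + 46 = 46 + d^{2} + 11 H$)
$\left(-18725 + X{\left(5 \left(-14\right),64 - 58 \right)}\right) \left(38810 - 21752\right) = \left(-18725 + \left(46 + \left(5 \left(-14\right)\right)^{2} + 11 \left(64 - 58\right)\right)\right) \left(38810 - 21752\right) = \left(-18725 + \left(46 + \left(-70\right)^{2} + 11 \cdot 6\right)\right) 17058 = \left(-18725 + \left(46 + 4900 + 66\right)\right) 17058 = \left(-18725 + 5012\right) 17058 = \left(-13713\right) 17058 = -233916354$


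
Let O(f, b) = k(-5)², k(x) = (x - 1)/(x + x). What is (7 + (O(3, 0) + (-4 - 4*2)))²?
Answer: 13456/625 ≈ 21.530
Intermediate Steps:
k(x) = (-1 + x)/(2*x) (k(x) = (-1 + x)/((2*x)) = (-1 + x)*(1/(2*x)) = (-1 + x)/(2*x))
O(f, b) = 9/25 (O(f, b) = ((½)*(-1 - 5)/(-5))² = ((½)*(-⅕)*(-6))² = (⅗)² = 9/25)
(7 + (O(3, 0) + (-4 - 4*2)))² = (7 + (9/25 + (-4 - 4*2)))² = (7 + (9/25 + (-4 - 8)))² = (7 + (9/25 - 12))² = (7 - 291/25)² = (-116/25)² = 13456/625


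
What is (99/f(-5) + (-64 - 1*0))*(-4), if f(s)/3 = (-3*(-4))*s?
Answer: 1291/5 ≈ 258.20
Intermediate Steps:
f(s) = 36*s (f(s) = 3*((-3*(-4))*s) = 3*(12*s) = 36*s)
(99/f(-5) + (-64 - 1*0))*(-4) = (99/((36*(-5))) + (-64 - 1*0))*(-4) = (99/(-180) + (-64 + 0))*(-4) = (99*(-1/180) - 64)*(-4) = (-11/20 - 64)*(-4) = -1291/20*(-4) = 1291/5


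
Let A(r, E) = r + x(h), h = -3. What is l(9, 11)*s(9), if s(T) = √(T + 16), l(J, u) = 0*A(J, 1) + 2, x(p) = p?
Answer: 10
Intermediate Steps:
A(r, E) = -3 + r (A(r, E) = r - 3 = -3 + r)
l(J, u) = 2 (l(J, u) = 0*(-3 + J) + 2 = 0 + 2 = 2)
s(T) = √(16 + T)
l(9, 11)*s(9) = 2*√(16 + 9) = 2*√25 = 2*5 = 10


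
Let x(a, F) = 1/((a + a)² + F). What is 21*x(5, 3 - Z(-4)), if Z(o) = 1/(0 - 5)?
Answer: 35/172 ≈ 0.20349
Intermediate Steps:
Z(o) = -⅕ (Z(o) = 1/(-5) = -⅕)
x(a, F) = 1/(F + 4*a²) (x(a, F) = 1/((2*a)² + F) = 1/(4*a² + F) = 1/(F + 4*a²))
21*x(5, 3 - Z(-4)) = 21/((3 - 1*(-⅕)) + 4*5²) = 21/((3 + ⅕) + 4*25) = 21/(16/5 + 100) = 21/(516/5) = 21*(5/516) = 35/172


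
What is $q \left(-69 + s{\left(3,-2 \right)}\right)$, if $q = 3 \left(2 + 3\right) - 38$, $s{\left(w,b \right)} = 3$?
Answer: $1518$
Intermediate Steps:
$q = -23$ ($q = 3 \cdot 5 - 38 = 15 - 38 = -23$)
$q \left(-69 + s{\left(3,-2 \right)}\right) = - 23 \left(-69 + 3\right) = \left(-23\right) \left(-66\right) = 1518$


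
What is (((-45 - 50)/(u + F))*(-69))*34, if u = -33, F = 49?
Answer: 111435/8 ≈ 13929.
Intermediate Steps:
(((-45 - 50)/(u + F))*(-69))*34 = (((-45 - 50)/(-33 + 49))*(-69))*34 = (-95/16*(-69))*34 = (-95*1/16*(-69))*34 = -95/16*(-69)*34 = (6555/16)*34 = 111435/8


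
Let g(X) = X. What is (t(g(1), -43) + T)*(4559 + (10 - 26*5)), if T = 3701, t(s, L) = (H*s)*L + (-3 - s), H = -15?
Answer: 19274138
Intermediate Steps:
t(s, L) = -3 - s - 15*L*s (t(s, L) = (-15*s)*L + (-3 - s) = -15*L*s + (-3 - s) = -3 - s - 15*L*s)
(t(g(1), -43) + T)*(4559 + (10 - 26*5)) = ((-3 - 1*1 - 15*(-43)*1) + 3701)*(4559 + (10 - 26*5)) = ((-3 - 1 + 645) + 3701)*(4559 + (10 - 130)) = (641 + 3701)*(4559 - 120) = 4342*4439 = 19274138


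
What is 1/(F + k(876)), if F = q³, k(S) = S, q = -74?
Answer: -1/404348 ≈ -2.4731e-6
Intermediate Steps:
F = -405224 (F = (-74)³ = -405224)
1/(F + k(876)) = 1/(-405224 + 876) = 1/(-404348) = -1/404348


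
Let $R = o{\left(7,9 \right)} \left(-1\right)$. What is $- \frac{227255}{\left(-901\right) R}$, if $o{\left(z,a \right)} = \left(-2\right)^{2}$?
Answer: $- \frac{227255}{3604} \approx -63.056$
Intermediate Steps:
$o{\left(z,a \right)} = 4$
$R = -4$ ($R = 4 \left(-1\right) = -4$)
$- \frac{227255}{\left(-901\right) R} = - \frac{227255}{\left(-901\right) \left(-4\right)} = - \frac{227255}{3604}$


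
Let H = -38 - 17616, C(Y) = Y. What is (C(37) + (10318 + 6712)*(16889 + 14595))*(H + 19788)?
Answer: 1144192236638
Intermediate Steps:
H = -17654
(C(37) + (10318 + 6712)*(16889 + 14595))*(H + 19788) = (37 + (10318 + 6712)*(16889 + 14595))*(-17654 + 19788) = (37 + 17030*31484)*2134 = (37 + 536172520)*2134 = 536172557*2134 = 1144192236638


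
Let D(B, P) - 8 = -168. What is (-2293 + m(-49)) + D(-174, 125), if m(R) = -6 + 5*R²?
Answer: 9546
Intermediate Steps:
D(B, P) = -160 (D(B, P) = 8 - 168 = -160)
(-2293 + m(-49)) + D(-174, 125) = (-2293 + (-6 + 5*(-49)²)) - 160 = (-2293 + (-6 + 5*2401)) - 160 = (-2293 + (-6 + 12005)) - 160 = (-2293 + 11999) - 160 = 9706 - 160 = 9546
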